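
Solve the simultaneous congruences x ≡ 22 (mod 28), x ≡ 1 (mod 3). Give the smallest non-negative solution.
The moduli 28, 3 are pairwise coprime, so by the CRT there is a unique solution mod 28·3 = 84.
Solve by successive substitution. Start with x ≡ 22 (mod 28).
  Combine with x ≡ 1 (mod 3): write x = 22 + 28·t and require 22 + 28·t ≡ 1 (mod 3), i.e. 28·t ≡ 1 − 22 ≡ 0 (mod 3). Since 28^(−1) ≡ 1 (mod 3) (28 ≡ 1 (mod 3)), t ≡ 1·0 ≡ 0 (mod 3). So x ≡ 22 + 28·0 = 22 (mod 84).
Unique solution in [0, 84): x = 22.

Final answer: x ≡ 22 (mod 84); the representative in [0, 84) is 22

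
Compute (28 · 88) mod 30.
4

Reduce the factors first: 88 ≡ 28 (mod 30), so 28 · 88 ≡ 28 · 28 (mod 30). 28 · 28 = 784. Dividing by 30: 784 = 26·30 + 4. So (28 · 88) mod 30 = 4.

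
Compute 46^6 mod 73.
Use repeated squaring. Binary(6) = 110. Walk through the bits of the exponent 6 left-to-right: at each bit after the leading one, square the running value, then multiply by 46 if the bit is 1 (always reducing mod 73):
  bit 1 = 1 (leading): start with 46.
  bit 2 = 1: square 46^2 = 2116 ≡ 72; bit is 1, so multiply 72·46 = 3312 ≡ 27 (mod 73).
  bit 3 = 0: square 27^2 = 729 ≡ 72 (mod 73).
Final value: 46^6 ≡ 72 (mod 73).

Final answer: 72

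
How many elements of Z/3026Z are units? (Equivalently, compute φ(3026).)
Z/3026Z has φ(3026) = 1408 units

An element a ∈ Z/3026Z is a unit iff gcd(a, 3026) = 1, so the number of units is φ(3026). φ is multiplicative, with φ(p^e) = p^e − p^(e−1). Factorise 3026 = 2 · 17 · 89. Then
  φ(3026) = (2 − 1) · (17 − 1) · (89 − 1) = 1 · 16 · 88 = 1408.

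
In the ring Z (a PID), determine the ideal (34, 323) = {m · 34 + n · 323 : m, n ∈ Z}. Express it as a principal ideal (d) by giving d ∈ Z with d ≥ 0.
(34, 323) = (17); d = 17

In the PID Z, (a, b) is generated by gcd(a, b). Compute gcd(323, 34) with the extended Euclidean algorithm, tracking rows (r, s, t) with s·323 + t·34 = r:
  row A: (323, 1, 0)   [1·323 + 0·34 = 323]
  row B: (34, 0, 1)   [0·323 + 1·34 = 34]
  323 = 9·34 + 17   → row C = row A − 9·row B = (17, 1, −9)   [check: 1·323 − 9·34 = 17]
  34 = 2·17 + 0   → remainder 0, stop. gcd = 17 (last nonzero row C).
So gcd(34, 323) = 17, with Bézout identity 1·323 − 9·34 = 17. Containment (⊇): the Bézout identity exhibits 17 as an element of (34, 323), giving (17) ⊆ (34, 323). Containment (⊆): since 17 | 34 and 17 | 323 (34 = 17·2, 323 = 17·19), every Z-linear combination of 34 and 323 is divisible by 17, so (34, 323) ⊆ (17). Therefore (34, 323) = (17), d = 17.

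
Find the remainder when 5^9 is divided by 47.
Use repeated squaring. Binary(9) = 1001. Walk through the bits of the exponent 9 left-to-right: at each bit after the leading one, square the running value, then multiply by 5 if the bit is 1 (always reducing mod 47):
  bit 1 = 1 (leading): start with 5.
  bit 2 = 0: square 5^2 = 25 (mod 47).
  bit 3 = 0: square 25^2 = 625 ≡ 14 (mod 47).
  bit 4 = 1: square 14^2 = 196 ≡ 8; bit is 1, so multiply 8·5 = 40 (mod 47).
Final value: 5^9 ≡ 40 (mod 47).

Final answer: 40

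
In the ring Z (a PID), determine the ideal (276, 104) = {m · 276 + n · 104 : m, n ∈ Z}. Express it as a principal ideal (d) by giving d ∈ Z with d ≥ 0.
In the PID Z, (a, b) is generated by gcd(a, b). Compute gcd(276, 104) with the extended Euclidean algorithm, tracking rows (r, s, t) with s·276 + t·104 = r:
  row A: (276, 1, 0)   [1·276 + 0·104 = 276]
  row B: (104, 0, 1)   [0·276 + 1·104 = 104]
  276 = 2·104 + 68   → row C = row A − 2·row B = (68, 1, −2)   [check: 1·276 − 2·104 = 68]
  104 = 1·68 + 36   → row D = row B − 1·row C = (36, −1, 3)   [check: −1·276 + 3·104 = 36]
  68 = 1·36 + 32   → row E = row C − 1·row D = (32, 2, −5)   [check: 2·276 − 5·104 = 32]
  36 = 1·32 + 4   → row F = row D − 1·row E = (4, −3, 8)   [check: −3·276 + 8·104 = 4]
  32 = 8·4 + 0   → remainder 0, stop. gcd = 4 (last nonzero row F).
So gcd(276, 104) = 4, with Bézout identity −3·276 + 8·104 = 4. Containment (⊇): the Bézout identity exhibits 4 as an element of (276, 104), giving (4) ⊆ (276, 104). Containment (⊆): since 4 | 276 and 4 | 104 (276 = 4·69, 104 = 4·26), every Z-linear combination of 276 and 104 is divisible by 4, so (276, 104) ⊆ (4). Therefore (276, 104) = (4), d = 4.

Final answer: (276, 104) = (4); d = 4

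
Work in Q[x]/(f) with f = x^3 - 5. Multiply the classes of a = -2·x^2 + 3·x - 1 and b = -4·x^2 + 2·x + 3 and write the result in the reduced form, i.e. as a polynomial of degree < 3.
First multiply in Q[x] without reducing: a · b = 8·x^4 - 16·x^3 + 4·x^2 + 7·x - 3. Now divide by f(x) = x^3 - 5, eliminating the leading term at each step:
  leading term 8·x^4: subtract (8·x)·f(x) = 8·x^4 - 40·x, leaving -16·x^3 + 4·x^2 + 47·x - 3
  leading term -16·x^3: subtract (-16)·f(x) = 80 - 16·x^3, leaving 4·x^2 + 47·x - 83
The degree is now < 3, so this is the remainder. Hence a · b ≡ 4·x^2 + 47·x - 83 in Q[x]/(f).

Final answer: a · b ≡ 4·x^2 + 47·x - 83 (mod f(x))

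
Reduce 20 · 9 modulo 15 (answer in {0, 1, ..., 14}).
0

Reduce the factors first: 20 ≡ 5 (mod 15), so 20 · 9 ≡ 5 · 9 (mod 15). 5 · 9 = 45. Dividing by 15: 45 = 3·15 + 0. So (20 · 9) mod 15 = 0.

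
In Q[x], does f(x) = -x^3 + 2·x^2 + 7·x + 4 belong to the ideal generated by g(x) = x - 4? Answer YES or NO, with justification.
In Q[x] the ideal (g) consists of all multiples of g, so f ∈ (g) iff g | f, i.e. iff the remainder of f on division by g is 0. Divide f by g (g is monic, so eliminate the leading term of the running remainder at each step):
  leading term -x^3: subtract (-x^2)·g(x) = -x^3 + 4·x^2, leaving -2·x^2 + 7·x + 4
  leading term -2·x^2: subtract (-2·x)·g(x) = -2·x^2 + 8·x, leaving 4 - x
  leading term -x: subtract (-1)·g(x) = 4 - x, leaving 0
The remainder is 0, so f(x) = g(x) · h(x) with h(x) = -x^2 - 2·x - 1. Hence g | f, i.e. f ∈ (g).

Final answer: YES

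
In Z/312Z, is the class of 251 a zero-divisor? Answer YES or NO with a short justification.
gcd(251, 312) = 1, so 251 is a unit in Z/312Z (it has a multiplicative inverse). A unit cannot be a zero-divisor: if 251·b ≡ 0 then multiplying both sides by 251^(−1) gives b ≡ 0. So 251 is not a zero-divisor.

Final answer: NO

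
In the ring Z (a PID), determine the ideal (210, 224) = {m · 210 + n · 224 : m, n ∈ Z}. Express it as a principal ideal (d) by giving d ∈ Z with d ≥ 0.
In the PID Z, (a, b) is generated by gcd(a, b). Compute gcd(224, 210) with the extended Euclidean algorithm, tracking rows (r, s, t) with s·224 + t·210 = r:
  row A: (224, 1, 0)   [1·224 + 0·210 = 224]
  row B: (210, 0, 1)   [0·224 + 1·210 = 210]
  224 = 1·210 + 14   → row C = row A − 1·row B = (14, 1, −1)   [check: 1·224 − 1·210 = 14]
  210 = 15·14 + 0   → remainder 0, stop. gcd = 14 (last nonzero row C).
So gcd(210, 224) = 14, with Bézout identity 1·224 − 1·210 = 14. Containment (⊇): the Bézout identity exhibits 14 as an element of (210, 224), giving (14) ⊆ (210, 224). Containment (⊆): since 14 | 210 and 14 | 224 (210 = 14·15, 224 = 14·16), every Z-linear combination of 210 and 224 is divisible by 14, so (210, 224) ⊆ (14). Therefore (210, 224) = (14), d = 14.

Final answer: (210, 224) = (14); d = 14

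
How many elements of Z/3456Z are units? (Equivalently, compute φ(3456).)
An element a ∈ Z/3456Z is a unit iff gcd(a, 3456) = 1, so the number of units is φ(3456). φ is multiplicative, with φ(p^e) = p^e − p^(e−1). Factorise 3456 = 2^7 · 3^3. Then
  φ(3456) = (2^7 − 2^6) · (3^3 − 3^2) = 64 · 18 = 1152.

Final answer: Z/3456Z has φ(3456) = 1152 units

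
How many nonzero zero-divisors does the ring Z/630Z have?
Z/630Z has 485 nonzero zero-divisors

In Z/630Z each nonzero element is either a unit (gcd with 630 is 1) or a zero-divisor (gcd > 1). The number of units is φ(630): factorise 630 = 2 · 3^2 · 5 · 7, so φ(630) = (2 − 1) · (3^2 − 3^1) · (5 − 1) · (7 − 1) = 1 · 6 · 4 · 6 = 144. The nonzero elements number 630 − 1 = 629. Hence the nonzero zero-divisors number 629 − 144 = 485.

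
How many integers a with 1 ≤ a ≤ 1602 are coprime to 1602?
528

The number of a ∈ {1, ..., 1602} with gcd(a, 1602) = 1 is by definition Euler's totient φ(1602). φ is multiplicative, with φ(p^e) = p^e − p^(e−1). Factorise 1602 = 2 · 3^2 · 89. Then
  φ(1602) = (2 − 1) · (3^2 − 3^1) · (89 − 1) = 1 · 6 · 88 = 528.
So there are 528 such integers.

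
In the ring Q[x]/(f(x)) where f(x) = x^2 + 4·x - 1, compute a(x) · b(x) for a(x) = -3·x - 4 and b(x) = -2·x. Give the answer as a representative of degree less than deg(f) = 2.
a · b ≡ 6 - 16·x (mod f(x))

First multiply in Q[x] without reducing: a · b = 6·x^2 + 8·x. Now divide by f(x) = x^2 + 4·x - 1, eliminating the leading term at each step:
  leading term 6·x^2: subtract (6)·f(x) = 6·x^2 + 24·x - 6, leaving 6 - 16·x
The degree is now < 2, so this is the remainder. Hence a · b ≡ 6 - 16·x in Q[x]/(f).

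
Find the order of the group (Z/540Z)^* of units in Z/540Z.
|(Z/540Z)^*| = 144

(Z/540Z)^* consists of the classes a with gcd(a, 540) = 1, so its order is φ(540). φ is multiplicative, with φ(p^e) = p^e − p^(e−1). Factorise 540 = 2^2 · 3^3 · 5. Then
  φ(540) = (2^2 − 2^1) · (3^3 − 3^2) · (5 − 1) = 2 · 18 · 4 = 144.
Thus |(Z/540Z)^*| = 144.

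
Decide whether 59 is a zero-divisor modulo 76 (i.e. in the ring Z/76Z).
gcd(59, 76) = 1, so 59 is a unit in Z/76Z (it has a multiplicative inverse). A unit cannot be a zero-divisor: if 59·b ≡ 0 then multiplying both sides by 59^(−1) gives b ≡ 0. So 59 is not a zero-divisor.

Final answer: NO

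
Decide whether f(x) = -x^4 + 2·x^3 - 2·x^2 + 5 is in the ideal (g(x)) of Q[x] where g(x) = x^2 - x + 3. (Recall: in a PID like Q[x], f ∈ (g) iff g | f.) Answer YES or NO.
In Q[x] the ideal (g) consists of all multiples of g, so f ∈ (g) iff g | f, i.e. iff the remainder of f on division by g is 0. Divide f by g (g is monic, so eliminate the leading term of the running remainder at each step):
  leading term -x^4: subtract (-x^2)·g(x) = -x^4 + x^3 - 3·x^2, leaving x^3 + x^2 + 5
  leading term x^3: subtract (x)·g(x) = x^3 - x^2 + 3·x, leaving 2·x^2 - 3·x + 5
  leading term 2·x^2: subtract (2)·g(x) = 2·x^2 - 2·x + 6, leaving -x - 1
The remainder r(x) = -x - 1 ≠ 0 (and deg r < deg g), so g ∤ f, i.e. f ∉ (g).

Final answer: NO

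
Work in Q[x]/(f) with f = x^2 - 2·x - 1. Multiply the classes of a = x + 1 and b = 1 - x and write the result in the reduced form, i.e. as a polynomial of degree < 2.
First multiply in Q[x] without reducing: a · b = 1 - x^2. Now divide by f(x) = x^2 - 2·x - 1, eliminating the leading term at each step:
  leading term -x^2: subtract (-1)·f(x) = -x^2 + 2·x + 1, leaving -2·x
The degree is now < 2, so this is the remainder. Hence a · b ≡ -2·x in Q[x]/(f).

Final answer: a · b ≡ -2·x (mod f(x))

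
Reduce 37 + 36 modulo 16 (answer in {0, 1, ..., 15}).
Reduce the summands first: 37 ≡ 5, 36 ≡ 4 (mod 16), so 37 + 36 ≡ 5 + 4 (mod 16). 5 + 4 = 9; 9 = 0·16 + 9, so (37 + 36) mod 16 = 9.

Final answer: 9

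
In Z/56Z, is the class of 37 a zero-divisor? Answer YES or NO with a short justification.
gcd(37, 56) = 1, so 37 is a unit in Z/56Z (it has a multiplicative inverse). A unit cannot be a zero-divisor: if 37·b ≡ 0 then multiplying both sides by 37^(−1) gives b ≡ 0. So 37 is not a zero-divisor.

Final answer: NO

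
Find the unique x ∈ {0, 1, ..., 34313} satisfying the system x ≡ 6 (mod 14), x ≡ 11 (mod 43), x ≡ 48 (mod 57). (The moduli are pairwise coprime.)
x ≡ 8826 (mod 34314); the representative in [0, 34314) is 8826

The moduli 14, 43, 57 are pairwise coprime, so by the CRT there is a unique solution mod 14·43·57 = 34314.
Solve by successive substitution. Start with x ≡ 6 (mod 14).
  Combine with x ≡ 11 (mod 43): write x = 6 + 14·t and require 6 + 14·t ≡ 11 (mod 43), i.e. 14·t ≡ 11 − 6 ≡ 5 (mod 43). Since 14^(−1) ≡ 40 (mod 43), t ≡ 40·5 ≡ 28 (mod 43). So x ≡ 6 + 14·28 = 398 (mod 602).
  Combine with x ≡ 48 (mod 57): write x = 398 + 602·t and require 398 + 602·t ≡ 48 (mod 57), i.e. 602·t ≡ 48 − 398 ≡ 49 (mod 57). Since 602^(−1) ≡ 41 (mod 57) (602 ≡ 32 (mod 57)), t ≡ 41·49 ≡ 14 (mod 57). So x ≡ 398 + 602·14 = 8826 (mod 34314).
Unique solution in [0, 34314): x = 8826.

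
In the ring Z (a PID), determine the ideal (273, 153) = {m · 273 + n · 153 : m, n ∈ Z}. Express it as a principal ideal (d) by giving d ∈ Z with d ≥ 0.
In the PID Z, (a, b) is generated by gcd(a, b). Compute gcd(273, 153) with the extended Euclidean algorithm, tracking rows (r, s, t) with s·273 + t·153 = r:
  row A: (273, 1, 0)   [1·273 + 0·153 = 273]
  row B: (153, 0, 1)   [0·273 + 1·153 = 153]
  273 = 1·153 + 120   → row C = row A − 1·row B = (120, 1, −1)   [check: 1·273 − 1·153 = 120]
  153 = 1·120 + 33   → row D = row B − 1·row C = (33, −1, 2)   [check: −1·273 + 2·153 = 33]
  120 = 3·33 + 21   → row E = row C − 3·row D = (21, 4, −7)   [check: 4·273 − 7·153 = 21]
  33 = 1·21 + 12   → row F = row D − 1·row E = (12, −5, 9)   [check: −5·273 + 9·153 = 12]
  21 = 1·12 + 9   → row G = row E − 1·row F = (9, 9, −16)   [check: 9·273 − 16·153 = 9]
  12 = 1·9 + 3   → row H = row F − 1·row G = (3, −14, 25)   [check: −14·273 + 25·153 = 3]
  9 = 3·3 + 0   → remainder 0, stop. gcd = 3 (last nonzero row H).
So gcd(273, 153) = 3, with Bézout identity −14·273 + 25·153 = 3. Containment (⊇): the Bézout identity exhibits 3 as an element of (273, 153), giving (3) ⊆ (273, 153). Containment (⊆): since 3 | 273 and 3 | 153 (273 = 3·91, 153 = 3·51), every Z-linear combination of 273 and 153 is divisible by 3, so (273, 153) ⊆ (3). Therefore (273, 153) = (3), d = 3.

Final answer: (273, 153) = (3); d = 3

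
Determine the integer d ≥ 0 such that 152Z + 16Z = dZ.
(152, 16) = (8); d = 8

In the PID Z, (a, b) is generated by gcd(a, b). Compute gcd(152, 16) with the extended Euclidean algorithm, tracking rows (r, s, t) with s·152 + t·16 = r:
  row A: (152, 1, 0)   [1·152 + 0·16 = 152]
  row B: (16, 0, 1)   [0·152 + 1·16 = 16]
  152 = 9·16 + 8   → row C = row A − 9·row B = (8, 1, −9)   [check: 1·152 − 9·16 = 8]
  16 = 2·8 + 0   → remainder 0, stop. gcd = 8 (last nonzero row C).
So gcd(152, 16) = 8, with Bézout identity 1·152 − 9·16 = 8. Containment (⊇): the Bézout identity exhibits 8 as an element of (152, 16), giving (8) ⊆ (152, 16). Containment (⊆): since 8 | 152 and 8 | 16 (152 = 8·19, 16 = 8·2), every Z-linear combination of 152 and 16 is divisible by 8, so (152, 16) ⊆ (8). Therefore (152, 16) = (8), d = 8.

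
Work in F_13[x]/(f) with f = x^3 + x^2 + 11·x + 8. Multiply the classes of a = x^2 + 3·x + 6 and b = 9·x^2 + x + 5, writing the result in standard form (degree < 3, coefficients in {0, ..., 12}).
Multiply as integer polynomials: a · b = 9·x^4 + 28·x^3 + 62·x^2 + 21·x + 30. Reducing coefficients mod 13: a · b ≡ 9·x^4 + 2·x^3 + 10·x^2 + 8·x + 4. Now divide by f(x) = x^3 + x^2 + 11·x + 8 in F_13[x], eliminating the leading term at each step:
  leading term 9·x^4: subtract (9·x)·f(x) = 9·x^4 + 9·x^3 + 8·x^2 + 7·x, leaving 6·x^3 + 2·x^2 + x + 4 (coefficients mod 13)
  leading term 6·x^3: subtract (6)·f(x) = 6·x^3 + 6·x^2 + x + 9, leaving 9·x^2 + 8 (coefficients mod 13)
The degree is now < 3, so this is the remainder. Hence a · b ≡ 9·x^2 + 8 in F_13[x]/(f).

Final answer: a · b ≡ 9·x^2 + 8 (mod f(x))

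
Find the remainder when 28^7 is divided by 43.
7

Use repeated squaring. Binary(7) = 111. Walk through the bits of the exponent 7 left-to-right: at each bit after the leading one, square the running value, then multiply by 28 if the bit is 1 (always reducing mod 43):
  bit 1 = 1 (leading): start with 28.
  bit 2 = 1: square 28^2 = 784 ≡ 10; bit is 1, so multiply 10·28 = 280 ≡ 22 (mod 43).
  bit 3 = 1: square 22^2 = 484 ≡ 11; bit is 1, so multiply 11·28 = 308 ≡ 7 (mod 43).
Final value: 28^7 ≡ 7 (mod 43).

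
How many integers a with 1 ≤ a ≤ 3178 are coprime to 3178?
1356

The number of a ∈ {1, ..., 3178} with gcd(a, 3178) = 1 is by definition Euler's totient φ(3178). φ is multiplicative, with φ(p^e) = p^e − p^(e−1). Factorise 3178 = 2 · 7 · 227. Then
  φ(3178) = (2 − 1) · (7 − 1) · (227 − 1) = 1 · 6 · 226 = 1356.
So there are 1356 such integers.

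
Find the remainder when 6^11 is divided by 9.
Use repeated squaring. Binary(11) = 1011. Walk through the bits of the exponent 11 left-to-right: at each bit after the leading one, square the running value, then multiply by 6 if the bit is 1 (always reducing mod 9):
  bit 1 = 1 (leading): start with 6.
  bit 2 = 0: square 6^2 = 36 ≡ 0 (mod 9).
  bit 3 = 1: square 0^2 = 0; bit is 1, so multiply 0·6 = 0 (mod 9).
  bit 4 = 1: square 0^2 = 0; bit is 1, so multiply 0·6 = 0 (mod 9).
Final value: 6^11 ≡ 0 (mod 9).

Final answer: 0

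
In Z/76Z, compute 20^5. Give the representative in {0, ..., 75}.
20

Use repeated squaring. Binary(5) = 101. Walk through the bits of the exponent 5 left-to-right: at each bit after the leading one, square the running value, then multiply by 20 if the bit is 1 (always reducing mod 76):
  bit 1 = 1 (leading): start with 20.
  bit 2 = 0: square 20^2 = 400 ≡ 20 (mod 76).
  bit 3 = 1: square 20^2 = 400 ≡ 20; bit is 1, so multiply 20·20 = 400 ≡ 20 (mod 76).
Final value: 20^5 ≡ 20 (mod 76).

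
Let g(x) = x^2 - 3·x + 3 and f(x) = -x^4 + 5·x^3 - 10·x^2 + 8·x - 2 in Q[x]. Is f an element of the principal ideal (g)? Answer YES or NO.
NO

In Q[x] the ideal (g) consists of all multiples of g, so f ∈ (g) iff g | f, i.e. iff the remainder of f on division by g is 0. Divide f by g (g is monic, so eliminate the leading term of the running remainder at each step):
  leading term -x^4: subtract (-x^2)·g(x) = -x^4 + 3·x^3 - 3·x^2, leaving 2·x^3 - 7·x^2 + 8·x - 2
  leading term 2·x^3: subtract (2·x)·g(x) = 2·x^3 - 6·x^2 + 6·x, leaving -x^2 + 2·x - 2
  leading term -x^2: subtract (-1)·g(x) = -x^2 + 3·x - 3, leaving 1 - x
The remainder r(x) = 1 - x ≠ 0 (and deg r < deg g), so g ∤ f, i.e. f ∉ (g).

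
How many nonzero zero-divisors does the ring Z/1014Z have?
Z/1014Z has 701 nonzero zero-divisors

In Z/1014Z each nonzero element is either a unit (gcd with 1014 is 1) or a zero-divisor (gcd > 1). The number of units is φ(1014): factorise 1014 = 2 · 3 · 13^2, so φ(1014) = (2 − 1) · (3 − 1) · (13^2 − 13^1) = 1 · 2 · 156 = 312. The nonzero elements number 1014 − 1 = 1013. Hence the nonzero zero-divisors number 1013 − 312 = 701.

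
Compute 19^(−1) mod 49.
Apply the extended Euclidean algorithm to (49, 19), tracking rows (r, s, t) with s·49 + t·19 = r. Each division r_prev = q·r_cur + r_new produces the new row as (previous row) − q·(current row):
  row A: (49, 1, 0)   [1·49 + 0·19 = 49]
  row B: (19, 0, 1)   [0·49 + 1·19 = 19]
  49 = 2·19 + 11   → row C = row A − 2·row B = (11, 1, −2)   [check: 1·49 − 2·19 = 11]
  19 = 1·11 + 8   → row D = row B − 1·row C = (8, −1, 3)   [check: −1·49 + 3·19 = 8]
  11 = 1·8 + 3   → row E = row C − 1·row D = (3, 2, −5)   [check: 2·49 − 5·19 = 3]
  8 = 2·3 + 2   → row F = row D − 2·row E = (2, −5, 13)   [check: −5·49 + 13·19 = 2]
  3 = 1·2 + 1   → row G = row E − 1·row F = (1, 7, −18)   [check: 7·49 − 18·19 = 1]
  2 = 2·1 + 0   → remainder 0, stop. gcd = 1 (last nonzero row G).
The gcd is 1, so 19 is invertible mod 49. The last nonzero row gives 7·49 − 18·19 = 1, so t = −18. So 19^(−1) ≡ −18 ≡ 31 (mod 49). Verify: 19 · 31 = 589 ≡ 1 (mod 49). ✓

Final answer: 19^(−1) ≡ 31 (mod 49)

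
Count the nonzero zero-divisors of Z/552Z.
In Z/552Z each nonzero element is either a unit (gcd with 552 is 1) or a zero-divisor (gcd > 1). The number of units is φ(552): factorise 552 = 2^3 · 3 · 23, so φ(552) = (2^3 − 2^2) · (3 − 1) · (23 − 1) = 4 · 2 · 22 = 176. The nonzero elements number 552 − 1 = 551. Hence the nonzero zero-divisors number 551 − 176 = 375.

Final answer: Z/552Z has 375 nonzero zero-divisors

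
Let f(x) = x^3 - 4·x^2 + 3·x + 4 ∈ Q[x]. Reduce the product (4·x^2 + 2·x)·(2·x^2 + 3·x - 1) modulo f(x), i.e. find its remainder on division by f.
First multiply in Q[x] without reducing: a · b = 8·x^4 + 16·x^3 + 2·x^2 - 2·x. Now divide by f(x) = x^3 - 4·x^2 + 3·x + 4, eliminating the leading term at each step:
  leading term 8·x^4: subtract (8·x)·f(x) = 8·x^4 - 32·x^3 + 24·x^2 + 32·x, leaving 48·x^3 - 22·x^2 - 34·x
  leading term 48·x^3: subtract (48)·f(x) = 48·x^3 - 192·x^2 + 144·x + 192, leaving 170·x^2 - 178·x - 192
The degree is now < 3, so this is the remainder. Hence a · b ≡ 170·x^2 - 178·x - 192 in Q[x]/(f).

Final answer: a · b ≡ 170·x^2 - 178·x - 192 (mod f(x))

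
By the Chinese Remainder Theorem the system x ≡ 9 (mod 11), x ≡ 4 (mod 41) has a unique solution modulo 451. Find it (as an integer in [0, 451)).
x ≡ 86 (mod 451); the representative in [0, 451) is 86

The moduli 11, 41 are pairwise coprime, so by the CRT there is a unique solution mod 11·41 = 451.
Solve by successive substitution. Start with x ≡ 9 (mod 11).
  Combine with x ≡ 4 (mod 41): write x = 9 + 11·t and require 9 + 11·t ≡ 4 (mod 41), i.e. 11·t ≡ 4 − 9 ≡ 36 (mod 41). Since 11^(−1) ≡ 15 (mod 41), t ≡ 15·36 ≡ 7 (mod 41). So x ≡ 9 + 11·7 = 86 (mod 451).
Unique solution in [0, 451): x = 86.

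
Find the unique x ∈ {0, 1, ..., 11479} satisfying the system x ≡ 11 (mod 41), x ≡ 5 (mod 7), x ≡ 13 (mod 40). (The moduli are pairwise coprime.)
x ≡ 8293 (mod 11480); the representative in [0, 11480) is 8293

The moduli 41, 7, 40 are pairwise coprime, so by the CRT there is a unique solution mod 41·7·40 = 11480.
Solve by successive substitution. Start with x ≡ 11 (mod 41).
  Combine with x ≡ 5 (mod 7): write x = 11 + 41·t and require 11 + 41·t ≡ 5 (mod 7), i.e. 41·t ≡ 5 − 11 ≡ 1 (mod 7). Since 41^(−1) ≡ 6 (mod 7) (41 ≡ 6 (mod 7)), t ≡ 6·1 ≡ 6 (mod 7). So x ≡ 11 + 41·6 = 257 (mod 287).
  Combine with x ≡ 13 (mod 40): write x = 257 + 287·t and require 257 + 287·t ≡ 13 (mod 40), i.e. 287·t ≡ 13 − 257 ≡ 36 (mod 40). Since 287^(−1) ≡ 23 (mod 40) (287 ≡ 7 (mod 40)), t ≡ 23·36 ≡ 28 (mod 40). So x ≡ 257 + 287·28 = 8293 (mod 11480).
Unique solution in [0, 11480): x = 8293.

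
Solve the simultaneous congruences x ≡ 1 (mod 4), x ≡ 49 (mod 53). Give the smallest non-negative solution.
x ≡ 49 (mod 212); the representative in [0, 212) is 49

The moduli 4, 53 are pairwise coprime, so by the CRT there is a unique solution mod 4·53 = 212.
Solve by successive substitution. Start with x ≡ 1 (mod 4).
  Combine with x ≡ 49 (mod 53): write x = 1 + 4·t and require 1 + 4·t ≡ 49 (mod 53), i.e. 4·t ≡ 49 − 1 ≡ 48 (mod 53). Since 4^(−1) ≡ 40 (mod 53), t ≡ 40·48 ≡ 12 (mod 53). So x ≡ 1 + 4·12 = 49 (mod 212).
Unique solution in [0, 212): x = 49.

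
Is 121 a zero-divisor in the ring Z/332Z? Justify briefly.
gcd(121, 332) = 1, so 121 is a unit in Z/332Z (it has a multiplicative inverse). A unit cannot be a zero-divisor: if 121·b ≡ 0 then multiplying both sides by 121^(−1) gives b ≡ 0. So 121 is not a zero-divisor.

Final answer: NO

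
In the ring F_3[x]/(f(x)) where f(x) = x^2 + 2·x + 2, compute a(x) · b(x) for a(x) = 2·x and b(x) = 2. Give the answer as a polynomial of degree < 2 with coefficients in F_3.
a · b ≡ x (mod f(x))

Multiply as integer polynomials: a · b = 4·x. Reducing coefficients mod 3: a · b ≡ x. This already has degree < 2, so no reduction by f is needed. Hence a · b ≡ x in F_3[x]/(f).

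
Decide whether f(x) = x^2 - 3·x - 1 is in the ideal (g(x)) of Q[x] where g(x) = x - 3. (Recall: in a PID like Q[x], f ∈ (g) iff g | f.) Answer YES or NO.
NO

In Q[x] the ideal (g) consists of all multiples of g, so f ∈ (g) iff g | f, i.e. iff the remainder of f on division by g is 0. Divide f by g (g is monic, so eliminate the leading term of the running remainder at each step):
  leading term x^2: subtract (x)·g(x) = x^2 - 3·x, leaving -1
The remainder r(x) = -1 ≠ 0 (and deg r < deg g), so g ∤ f, i.e. f ∉ (g).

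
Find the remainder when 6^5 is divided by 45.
36

Use repeated squaring. Binary(5) = 101. Walk through the bits of the exponent 5 left-to-right: at each bit after the leading one, square the running value, then multiply by 6 if the bit is 1 (always reducing mod 45):
  bit 1 = 1 (leading): start with 6.
  bit 2 = 0: square 6^2 = 36 (mod 45).
  bit 3 = 1: square 36^2 = 1296 ≡ 36; bit is 1, so multiply 36·6 = 216 ≡ 36 (mod 45).
Final value: 6^5 ≡ 36 (mod 45).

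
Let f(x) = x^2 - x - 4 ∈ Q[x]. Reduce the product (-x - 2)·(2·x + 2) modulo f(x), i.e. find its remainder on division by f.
First multiply in Q[x] without reducing: a · b = -2·x^2 - 6·x - 4. Now divide by f(x) = x^2 - x - 4, eliminating the leading term at each step:
  leading term -2·x^2: subtract (-2)·f(x) = -2·x^2 + 2·x + 8, leaving -8·x - 12
The degree is now < 2, so this is the remainder. Hence a · b ≡ -8·x - 12 in Q[x]/(f).

Final answer: a · b ≡ -8·x - 12 (mod f(x))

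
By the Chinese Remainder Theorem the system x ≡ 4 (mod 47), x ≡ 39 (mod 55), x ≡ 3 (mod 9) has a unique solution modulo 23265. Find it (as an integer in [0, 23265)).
x ≡ 3999 (mod 23265); the representative in [0, 23265) is 3999

The moduli 47, 55, 9 are pairwise coprime, so by the CRT there is a unique solution mod 47·55·9 = 23265.
Solve by successive substitution. Start with x ≡ 4 (mod 47).
  Combine with x ≡ 39 (mod 55): write x = 4 + 47·t and require 4 + 47·t ≡ 39 (mod 55), i.e. 47·t ≡ 39 − 4 ≡ 35 (mod 55). Since 47^(−1) ≡ 48 (mod 55), t ≡ 48·35 ≡ 30 (mod 55). So x ≡ 4 + 47·30 = 1414 (mod 2585).
  Combine with x ≡ 3 (mod 9): write x = 1414 + 2585·t and require 1414 + 2585·t ≡ 3 (mod 9), i.e. 2585·t ≡ 3 − 1414 ≡ 2 (mod 9). Since 2585^(−1) ≡ 5 (mod 9) (2585 ≡ 2 (mod 9)), t ≡ 5·2 ≡ 1 (mod 9). So x ≡ 1414 + 2585·1 = 3999 (mod 23265).
Unique solution in [0, 23265): x = 3999.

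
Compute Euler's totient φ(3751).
φ(3751) = 3300

φ is multiplicative, with φ(p^e) = p^e − p^(e−1). Factorise 3751 = 11^2 · 31. Then
  φ(3751) = (11^2 − 11^1) · (31 − 1) = 110 · 30 = 3300.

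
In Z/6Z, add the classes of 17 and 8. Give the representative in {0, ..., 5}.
1

Reduce the summands first: 17 ≡ 5, 8 ≡ 2 (mod 6), so 17 + 8 ≡ 5 + 2 (mod 6). 5 + 2 = 7; 7 = 1·6 + 1, so (17 + 8) mod 6 = 1.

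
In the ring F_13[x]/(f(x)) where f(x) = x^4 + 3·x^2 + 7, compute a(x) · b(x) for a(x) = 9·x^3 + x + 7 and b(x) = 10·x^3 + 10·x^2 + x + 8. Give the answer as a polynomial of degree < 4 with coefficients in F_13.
Multiply as integer polynomials: a · b = 90·x^6 + 90·x^5 + 19·x^4 + 152·x^3 + 71·x^2 + 15·x + 56. Reducing coefficients mod 13: a · b ≡ 12·x^6 + 12·x^5 + 6·x^4 + 9·x^3 + 6·x^2 + 2·x + 4. Now divide by f(x) = x^4 + 3·x^2 + 7 in F_13[x], eliminating the leading term at each step:
  leading term 12·x^6: subtract (12·x^2)·f(x) = 12·x^6 + 10·x^4 + 6·x^2, leaving 12·x^5 + 9·x^4 + 9·x^3 + 2·x + 4 (coefficients mod 13)
  leading term 12·x^5: subtract (12·x)·f(x) = 12·x^5 + 10·x^3 + 6·x, leaving 9·x^4 + 12·x^3 + 9·x + 4 (coefficients mod 13)
  leading term 9·x^4: subtract (9)·f(x) = 9·x^4 + x^2 + 11, leaving 12·x^3 + 12·x^2 + 9·x + 6 (coefficients mod 13)
The degree is now < 4, so this is the remainder. Hence a · b ≡ 12·x^3 + 12·x^2 + 9·x + 6 in F_13[x]/(f).

Final answer: a · b ≡ 12·x^3 + 12·x^2 + 9·x + 6 (mod f(x))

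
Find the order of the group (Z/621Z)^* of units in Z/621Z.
(Z/621Z)^* consists of the classes a with gcd(a, 621) = 1, so its order is φ(621). φ is multiplicative, with φ(p^e) = p^e − p^(e−1). Factorise 621 = 3^3 · 23. Then
  φ(621) = (3^3 − 3^2) · (23 − 1) = 18 · 22 = 396.
Thus |(Z/621Z)^*| = 396.

Final answer: |(Z/621Z)^*| = 396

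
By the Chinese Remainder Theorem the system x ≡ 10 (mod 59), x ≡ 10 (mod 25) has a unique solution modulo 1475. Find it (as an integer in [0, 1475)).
The moduli 59, 25 are pairwise coprime, so by the CRT there is a unique solution mod 59·25 = 1475.
Solve by successive substitution. Start with x ≡ 10 (mod 59).
  Combine with x ≡ 10 (mod 25): write x = 10 + 59·t and require 10 + 59·t ≡ 10 (mod 25), i.e. 59·t ≡ 10 − 10 ≡ 0 (mod 25). Since 59^(−1) ≡ 14 (mod 25) (59 ≡ 9 (mod 25)), t ≡ 14·0 ≡ 0 (mod 25). So x ≡ 10 + 59·0 = 10 (mod 1475).
Unique solution in [0, 1475): x = 10.

Final answer: x ≡ 10 (mod 1475); the representative in [0, 1475) is 10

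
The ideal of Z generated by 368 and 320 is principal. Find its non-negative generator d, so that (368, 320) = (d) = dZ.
(368, 320) = (16); d = 16

In the PID Z, (a, b) is generated by gcd(a, b). Compute gcd(368, 320) with the extended Euclidean algorithm, tracking rows (r, s, t) with s·368 + t·320 = r:
  row A: (368, 1, 0)   [1·368 + 0·320 = 368]
  row B: (320, 0, 1)   [0·368 + 1·320 = 320]
  368 = 1·320 + 48   → row C = row A − 1·row B = (48, 1, −1)   [check: 1·368 − 1·320 = 48]
  320 = 6·48 + 32   → row D = row B − 6·row C = (32, −6, 7)   [check: −6·368 + 7·320 = 32]
  48 = 1·32 + 16   → row E = row C − 1·row D = (16, 7, −8)   [check: 7·368 − 8·320 = 16]
  32 = 2·16 + 0   → remainder 0, stop. gcd = 16 (last nonzero row E).
So gcd(368, 320) = 16, with Bézout identity 7·368 − 8·320 = 16. Containment (⊇): the Bézout identity exhibits 16 as an element of (368, 320), giving (16) ⊆ (368, 320). Containment (⊆): since 16 | 368 and 16 | 320 (368 = 16·23, 320 = 16·20), every Z-linear combination of 368 and 320 is divisible by 16, so (368, 320) ⊆ (16). Therefore (368, 320) = (16), d = 16.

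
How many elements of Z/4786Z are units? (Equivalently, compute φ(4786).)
An element a ∈ Z/4786Z is a unit iff gcd(a, 4786) = 1, so the number of units is φ(4786). φ is multiplicative, with φ(p^e) = p^e − p^(e−1). Factorise 4786 = 2 · 2393. Then
  φ(4786) = (2 − 1) · (2393 − 1) = 1 · 2392 = 2392.

Final answer: Z/4786Z has φ(4786) = 2392 units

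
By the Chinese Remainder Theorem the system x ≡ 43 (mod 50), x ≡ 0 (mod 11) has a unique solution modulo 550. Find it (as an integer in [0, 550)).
The moduli 50, 11 are pairwise coprime, so by the CRT there is a unique solution mod 50·11 = 550.
Solve by successive substitution. Start with x ≡ 43 (mod 50).
  Combine with x ≡ 0 (mod 11): write x = 43 + 50·t and require 43 + 50·t ≡ 0 (mod 11), i.e. 50·t ≡ 0 − 43 ≡ 1 (mod 11). Since 50^(−1) ≡ 2 (mod 11) (50 ≡ 6 (mod 11)), t ≡ 2·1 ≡ 2 (mod 11). So x ≡ 43 + 50·2 = 143 (mod 550).
Unique solution in [0, 550): x = 143.

Final answer: x ≡ 143 (mod 550); the representative in [0, 550) is 143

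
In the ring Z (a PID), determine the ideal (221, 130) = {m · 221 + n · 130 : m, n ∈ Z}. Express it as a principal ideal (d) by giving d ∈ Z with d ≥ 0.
In the PID Z, (a, b) is generated by gcd(a, b). Compute gcd(221, 130) with the extended Euclidean algorithm, tracking rows (r, s, t) with s·221 + t·130 = r:
  row A: (221, 1, 0)   [1·221 + 0·130 = 221]
  row B: (130, 0, 1)   [0·221 + 1·130 = 130]
  221 = 1·130 + 91   → row C = row A − 1·row B = (91, 1, −1)   [check: 1·221 − 1·130 = 91]
  130 = 1·91 + 39   → row D = row B − 1·row C = (39, −1, 2)   [check: −1·221 + 2·130 = 39]
  91 = 2·39 + 13   → row E = row C − 2·row D = (13, 3, −5)   [check: 3·221 − 5·130 = 13]
  39 = 3·13 + 0   → remainder 0, stop. gcd = 13 (last nonzero row E).
So gcd(221, 130) = 13, with Bézout identity 3·221 − 5·130 = 13. Containment (⊇): the Bézout identity exhibits 13 as an element of (221, 130), giving (13) ⊆ (221, 130). Containment (⊆): since 13 | 221 and 13 | 130 (221 = 13·17, 130 = 13·10), every Z-linear combination of 221 and 130 is divisible by 13, so (221, 130) ⊆ (13). Therefore (221, 130) = (13), d = 13.

Final answer: (221, 130) = (13); d = 13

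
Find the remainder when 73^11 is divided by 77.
40

Use repeated squaring. Binary(11) = 1011. Walk through the bits of the exponent 11 left-to-right: at each bit after the leading one, square the running value, then multiply by 73 if the bit is 1 (always reducing mod 77):
  bit 1 = 1 (leading): start with 73.
  bit 2 = 0: square 73^2 = 5329 ≡ 16 (mod 77).
  bit 3 = 1: square 16^2 = 256 ≡ 25; bit is 1, so multiply 25·73 = 1825 ≡ 54 (mod 77).
  bit 4 = 1: square 54^2 = 2916 ≡ 67; bit is 1, so multiply 67·73 = 4891 ≡ 40 (mod 77).
Final value: 73^11 ≡ 40 (mod 77).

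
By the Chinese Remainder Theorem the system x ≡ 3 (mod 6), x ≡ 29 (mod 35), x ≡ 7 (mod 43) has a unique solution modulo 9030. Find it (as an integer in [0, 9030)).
The moduli 6, 35, 43 are pairwise coprime, so by the CRT there is a unique solution mod 6·35·43 = 9030.
Solve by successive substitution. Start with x ≡ 3 (mod 6).
  Combine with x ≡ 29 (mod 35): write x = 3 + 6·t and require 3 + 6·t ≡ 29 (mod 35), i.e. 6·t ≡ 29 − 3 ≡ 26 (mod 35). Since 6^(−1) ≡ 6 (mod 35), t ≡ 6·26 ≡ 16 (mod 35). So x ≡ 3 + 6·16 = 99 (mod 210).
  Combine with x ≡ 7 (mod 43): write x = 99 + 210·t and require 99 + 210·t ≡ 7 (mod 43), i.e. 210·t ≡ 7 − 99 ≡ 37 (mod 43). Since 210^(−1) ≡ 17 (mod 43) (210 ≡ 38 (mod 43)), t ≡ 17·37 ≡ 27 (mod 43). So x ≡ 99 + 210·27 = 5769 (mod 9030).
Unique solution in [0, 9030): x = 5769.

Final answer: x ≡ 5769 (mod 9030); the representative in [0, 9030) is 5769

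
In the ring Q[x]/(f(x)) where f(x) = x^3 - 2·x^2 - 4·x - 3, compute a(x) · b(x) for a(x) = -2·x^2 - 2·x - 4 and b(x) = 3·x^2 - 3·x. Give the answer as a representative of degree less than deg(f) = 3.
a · b ≡ -54·x^2 - 54·x - 36 (mod f(x))

First multiply in Q[x] without reducing: a · b = -6·x^4 - 6·x^2 + 12·x. Now divide by f(x) = x^3 - 2·x^2 - 4·x - 3, eliminating the leading term at each step:
  leading term -6·x^4: subtract (-6·x)·f(x) = -6·x^4 + 12·x^3 + 24·x^2 + 18·x, leaving -12·x^3 - 30·x^2 - 6·x
  leading term -12·x^3: subtract (-12)·f(x) = -12·x^3 + 24·x^2 + 48·x + 36, leaving -54·x^2 - 54·x - 36
The degree is now < 3, so this is the remainder. Hence a · b ≡ -54·x^2 - 54·x - 36 in Q[x]/(f).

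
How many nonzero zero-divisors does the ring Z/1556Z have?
In Z/1556Z each nonzero element is either a unit (gcd with 1556 is 1) or a zero-divisor (gcd > 1). The number of units is φ(1556): factorise 1556 = 2^2 · 389, so φ(1556) = (2^2 − 2^1) · (389 − 1) = 2 · 388 = 776. The nonzero elements number 1556 − 1 = 1555. Hence the nonzero zero-divisors number 1555 − 776 = 779.

Final answer: Z/1556Z has 779 nonzero zero-divisors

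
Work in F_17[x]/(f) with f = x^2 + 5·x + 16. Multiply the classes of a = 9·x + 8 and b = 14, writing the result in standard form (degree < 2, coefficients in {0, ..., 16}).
a · b ≡ 7·x + 10 (mod f(x))

Multiply as integer polynomials: a · b = 126·x + 112. Reducing coefficients mod 17: a · b ≡ 7·x + 10. This already has degree < 2, so no reduction by f is needed. Hence a · b ≡ 7·x + 10 in F_17[x]/(f).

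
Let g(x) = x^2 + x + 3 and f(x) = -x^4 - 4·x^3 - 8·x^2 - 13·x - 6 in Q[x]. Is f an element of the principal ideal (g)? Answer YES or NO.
NO

In Q[x] the ideal (g) consists of all multiples of g, so f ∈ (g) iff g | f, i.e. iff the remainder of f on division by g is 0. Divide f by g (g is monic, so eliminate the leading term of the running remainder at each step):
  leading term -x^4: subtract (-x^2)·g(x) = -x^4 - x^3 - 3·x^2, leaving -3·x^3 - 5·x^2 - 13·x - 6
  leading term -3·x^3: subtract (-3·x)·g(x) = -3·x^3 - 3·x^2 - 9·x, leaving -2·x^2 - 4·x - 6
  leading term -2·x^2: subtract (-2)·g(x) = -2·x^2 - 2·x - 6, leaving -2·x
The remainder r(x) = -2·x ≠ 0 (and deg r < deg g), so g ∤ f, i.e. f ∉ (g).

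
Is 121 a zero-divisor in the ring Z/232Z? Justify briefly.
NO

gcd(121, 232) = 1, so 121 is a unit in Z/232Z (it has a multiplicative inverse). A unit cannot be a zero-divisor: if 121·b ≡ 0 then multiplying both sides by 121^(−1) gives b ≡ 0. So 121 is not a zero-divisor.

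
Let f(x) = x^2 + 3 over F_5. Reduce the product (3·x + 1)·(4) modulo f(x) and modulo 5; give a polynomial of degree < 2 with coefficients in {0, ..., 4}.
Multiply as integer polynomials: a · b = 12·x + 4. Reducing coefficients mod 5: a · b ≡ 2·x + 4. This already has degree < 2, so no reduction by f is needed. Hence a · b ≡ 2·x + 4 in F_5[x]/(f).

Final answer: a · b ≡ 2·x + 4 (mod f(x))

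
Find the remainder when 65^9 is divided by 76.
37

Use repeated squaring. Binary(9) = 1001. Walk through the bits of the exponent 9 left-to-right: at each bit after the leading one, square the running value, then multiply by 65 if the bit is 1 (always reducing mod 76):
  bit 1 = 1 (leading): start with 65.
  bit 2 = 0: square 65^2 = 4225 ≡ 45 (mod 76).
  bit 3 = 0: square 45^2 = 2025 ≡ 49 (mod 76).
  bit 4 = 1: square 49^2 = 2401 ≡ 45; bit is 1, so multiply 45·65 = 2925 ≡ 37 (mod 76).
Final value: 65^9 ≡ 37 (mod 76).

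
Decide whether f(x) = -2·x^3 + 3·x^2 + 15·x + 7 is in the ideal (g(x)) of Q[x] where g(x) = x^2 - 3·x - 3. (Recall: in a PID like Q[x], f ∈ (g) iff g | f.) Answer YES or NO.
In Q[x] the ideal (g) consists of all multiples of g, so f ∈ (g) iff g | f, i.e. iff the remainder of f on division by g is 0. Divide f by g (g is monic, so eliminate the leading term of the running remainder at each step):
  leading term -2·x^3: subtract (-2·x)·g(x) = -2·x^3 + 6·x^2 + 6·x, leaving -3·x^2 + 9·x + 7
  leading term -3·x^2: subtract (-3)·g(x) = -3·x^2 + 9·x + 9, leaving -2
The remainder r(x) = -2 ≠ 0 (and deg r < deg g), so g ∤ f, i.e. f ∉ (g).

Final answer: NO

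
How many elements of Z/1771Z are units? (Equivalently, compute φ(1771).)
Z/1771Z has φ(1771) = 1320 units

An element a ∈ Z/1771Z is a unit iff gcd(a, 1771) = 1, so the number of units is φ(1771). φ is multiplicative, with φ(p^e) = p^e − p^(e−1). Factorise 1771 = 7 · 11 · 23. Then
  φ(1771) = (7 − 1) · (11 − 1) · (23 − 1) = 6 · 10 · 22 = 1320.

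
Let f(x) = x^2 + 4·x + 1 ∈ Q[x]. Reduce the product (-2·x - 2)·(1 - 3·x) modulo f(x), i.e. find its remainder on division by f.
First multiply in Q[x] without reducing: a · b = 6·x^2 + 4·x - 2. Now divide by f(x) = x^2 + 4·x + 1, eliminating the leading term at each step:
  leading term 6·x^2: subtract (6)·f(x) = 6·x^2 + 24·x + 6, leaving -20·x - 8
The degree is now < 2, so this is the remainder. Hence a · b ≡ -20·x - 8 in Q[x]/(f).

Final answer: a · b ≡ -20·x - 8 (mod f(x))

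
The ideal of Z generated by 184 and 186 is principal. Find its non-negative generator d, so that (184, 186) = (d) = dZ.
In the PID Z, (a, b) is generated by gcd(a, b). Compute gcd(186, 184) with the extended Euclidean algorithm, tracking rows (r, s, t) with s·186 + t·184 = r:
  row A: (186, 1, 0)   [1·186 + 0·184 = 186]
  row B: (184, 0, 1)   [0·186 + 1·184 = 184]
  186 = 1·184 + 2   → row C = row A − 1·row B = (2, 1, −1)   [check: 1·186 − 1·184 = 2]
  184 = 92·2 + 0   → remainder 0, stop. gcd = 2 (last nonzero row C).
So gcd(184, 186) = 2, with Bézout identity 1·186 − 1·184 = 2. Containment (⊇): the Bézout identity exhibits 2 as an element of (184, 186), giving (2) ⊆ (184, 186). Containment (⊆): since 2 | 184 and 2 | 186 (184 = 2·92, 186 = 2·93), every Z-linear combination of 184 and 186 is divisible by 2, so (184, 186) ⊆ (2). Therefore (184, 186) = (2), d = 2.

Final answer: (184, 186) = (2); d = 2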